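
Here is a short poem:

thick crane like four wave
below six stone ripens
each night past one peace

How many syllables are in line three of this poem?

Line three: "each night past one peace": 1+1+1+1+1 = 5

5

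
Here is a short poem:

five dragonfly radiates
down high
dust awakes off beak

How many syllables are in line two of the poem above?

2

Line two: down(1) + high(1) = 2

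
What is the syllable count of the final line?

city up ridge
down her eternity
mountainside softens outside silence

9

The final line: mountainside (3), softens (2), outside (2), silence (2) → 9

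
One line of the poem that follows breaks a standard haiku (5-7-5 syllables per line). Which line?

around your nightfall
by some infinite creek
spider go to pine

Line 1: around(2) + your(1) + nightfall(2) = 5 ✓
Line 2: by(1) + some(1) + infinite(3) + creek(1) = 6 (expected 7)
Line 3: spider(2) + go(1) + to(1) + pine(1) = 5 ✓

Line 2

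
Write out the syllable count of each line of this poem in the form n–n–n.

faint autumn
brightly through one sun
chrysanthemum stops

3–5–5

Line 1: faint(1) + autumn(2) = 3
Line 2: brightly(2) + through(1) + one(1) + sun(1) = 5
Line 3: chrysanthemum(4) + stops(1) = 5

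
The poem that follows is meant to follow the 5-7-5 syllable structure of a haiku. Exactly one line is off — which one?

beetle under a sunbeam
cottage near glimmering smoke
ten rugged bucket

The first line

Line 1: beetle (2), under (2), a (1), sunbeam (2) → 7 (expected 5)
Line 2: cottage (2), near (1), glimmering (3), smoke (1) → 7 ✓
Line 3: ten (1), rugged (2), bucket (2) → 5 ✓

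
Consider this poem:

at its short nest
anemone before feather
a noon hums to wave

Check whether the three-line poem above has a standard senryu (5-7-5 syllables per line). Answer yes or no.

No

Line 1: at(1) + its(1) + short(1) + nest(1) = 4 (expected 5)
Line 2: anemone(4) + before(2) + feather(2) = 8 (expected 7)
Line 3: a(1) + noon(1) + hums(1) + to(1) + wave(1) = 5 ✓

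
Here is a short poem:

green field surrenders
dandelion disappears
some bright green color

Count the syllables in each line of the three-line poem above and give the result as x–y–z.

Line 1: green(1) + field(1) + surrenders(3) = 5
Line 2: dandelion(4) + disappears(3) = 7
Line 3: some(1) + bright(1) + green(1) + color(2) = 5

5–7–5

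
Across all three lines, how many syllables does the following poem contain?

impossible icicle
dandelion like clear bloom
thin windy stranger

19

Line 1: impossible (4), icicle (3) → 7
Line 2: dandelion (4), like (1), clear (1), bloom (1) → 7
Line 3: thin (1), windy (2), stranger (2) → 5
Total: 7 + 7 + 5 = 19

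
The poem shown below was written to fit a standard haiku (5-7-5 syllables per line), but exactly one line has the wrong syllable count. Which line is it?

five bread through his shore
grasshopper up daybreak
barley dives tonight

Line 2

Line 1: "five bread through his shore": 1+1+1+1+1 = 5 ✓
Line 2: "grasshopper up daybreak": 3+1+2 = 6 (expected 7)
Line 3: "barley dives tonight": 2+1+2 = 5 ✓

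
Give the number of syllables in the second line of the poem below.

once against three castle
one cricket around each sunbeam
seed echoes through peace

The second line: one (1), cricket (2), around (2), each (1), sunbeam (2) → 8

8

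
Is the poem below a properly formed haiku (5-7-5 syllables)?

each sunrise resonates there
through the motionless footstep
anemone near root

No

Line 1: each (1), sunrise (2), resonates (3), there (1) → 7 (expected 5)
Line 2: through (1), the (1), motionless (3), footstep (2) → 7 ✓
Line 3: anemone (4), near (1), root (1) → 6 (expected 5)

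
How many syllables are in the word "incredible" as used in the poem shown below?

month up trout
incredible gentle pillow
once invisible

4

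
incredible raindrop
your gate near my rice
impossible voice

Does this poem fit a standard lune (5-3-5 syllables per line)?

No

Line 1: incredible (4), raindrop (2) → 6 (expected 5)
Line 2: your (1), gate (1), near (1), my (1), rice (1) → 5 (expected 3)
Line 3: impossible (4), voice (1) → 5 ✓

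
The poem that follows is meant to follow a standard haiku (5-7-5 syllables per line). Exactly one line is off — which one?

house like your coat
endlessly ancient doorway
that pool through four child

Line 1

Line 1: house(1) + like(1) + your(1) + coat(1) = 4 (expected 5)
Line 2: endlessly(3) + ancient(2) + doorway(2) = 7 ✓
Line 3: that(1) + pool(1) + through(1) + four(1) + child(1) = 5 ✓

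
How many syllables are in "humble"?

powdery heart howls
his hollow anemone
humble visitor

"humble" has 2 syllables.

2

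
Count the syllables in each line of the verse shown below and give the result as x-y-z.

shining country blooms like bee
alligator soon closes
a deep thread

Line 1: shining (2), country (2), blooms (1), like (1), bee (1) → 7
Line 2: alligator (4), soon (1), closes (2) → 7
Line 3: a (1), deep (1), thread (1) → 3

7-7-3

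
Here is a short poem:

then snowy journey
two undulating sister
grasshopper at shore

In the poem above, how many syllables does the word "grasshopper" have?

3

"grasshopper" has 3 syllables.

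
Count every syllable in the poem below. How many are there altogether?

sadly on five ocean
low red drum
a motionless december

Line 1: "sadly on five ocean": 2+1+1+2 = 6
Line 2: "low red drum": 1+1+1 = 3
Line 3: "a motionless december": 1+3+3 = 7
Total: 6 + 3 + 7 = 16

16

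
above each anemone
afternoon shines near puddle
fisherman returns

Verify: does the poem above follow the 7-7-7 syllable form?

Line 1: "above each anemone": 2+1+4 = 7 ✓
Line 2: "afternoon shines near puddle": 3+1+1+2 = 7 ✓
Line 3: "fisherman returns": 3+2 = 5 (expected 7)

No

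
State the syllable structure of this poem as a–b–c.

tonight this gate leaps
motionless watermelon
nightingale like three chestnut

Line 1: tonight(2) + this(1) + gate(1) + leaps(1) = 5
Line 2: motionless(3) + watermelon(4) = 7
Line 3: nightingale(3) + like(1) + three(1) + chestnut(2) = 7

5–7–7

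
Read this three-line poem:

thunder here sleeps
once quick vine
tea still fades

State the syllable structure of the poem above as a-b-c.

4-3-3

Line 1: "thunder here sleeps": 2+1+1 = 4
Line 2: "once quick vine": 1+1+1 = 3
Line 3: "tea still fades": 1+1+1 = 3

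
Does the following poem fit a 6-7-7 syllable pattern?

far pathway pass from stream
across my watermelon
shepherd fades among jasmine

Line 1: "far pathway pass from stream": 1+2+1+1+1 = 6 ✓
Line 2: "across my watermelon": 2+1+4 = 7 ✓
Line 3: "shepherd fades among jasmine": 2+1+2+2 = 7 ✓

Yes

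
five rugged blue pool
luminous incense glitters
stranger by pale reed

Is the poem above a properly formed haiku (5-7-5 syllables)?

Line 1: "five rugged blue pool": 1+2+1+1 = 5 ✓
Line 2: "luminous incense glitters": 3+2+2 = 7 ✓
Line 3: "stranger by pale reed": 2+1+1+1 = 5 ✓

Yes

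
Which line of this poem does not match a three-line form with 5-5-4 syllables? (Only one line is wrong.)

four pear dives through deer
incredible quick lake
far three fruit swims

Line 1: four (1), pear (1), dives (1), through (1), deer (1) → 5 ✓
Line 2: incredible (4), quick (1), lake (1) → 6 (expected 5)
Line 3: far (1), three (1), fruit (1), swims (1) → 4 ✓

Line 2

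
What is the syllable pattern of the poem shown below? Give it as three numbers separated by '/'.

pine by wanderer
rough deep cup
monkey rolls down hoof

Line 1: pine (1), by (1), wanderer (3) → 5
Line 2: rough (1), deep (1), cup (1) → 3
Line 3: monkey (2), rolls (1), down (1), hoof (1) → 5

5/3/5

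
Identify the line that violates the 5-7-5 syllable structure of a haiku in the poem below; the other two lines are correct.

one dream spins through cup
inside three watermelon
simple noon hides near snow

Line 1: one (1), dream (1), spins (1), through (1), cup (1) → 5 ✓
Line 2: inside (2), three (1), watermelon (4) → 7 ✓
Line 3: simple (2), noon (1), hides (1), near (1), snow (1) → 6 (expected 5)

Line 3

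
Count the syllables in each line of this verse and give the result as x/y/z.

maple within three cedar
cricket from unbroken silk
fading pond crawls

7/7/4

Line 1: "maple within three cedar": 2+2+1+2 = 7
Line 2: "cricket from unbroken silk": 2+1+3+1 = 7
Line 3: "fading pond crawls": 2+1+1 = 4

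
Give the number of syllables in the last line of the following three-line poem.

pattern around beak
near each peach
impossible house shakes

6

The last line: impossible (4), house (1), shakes (1) → 6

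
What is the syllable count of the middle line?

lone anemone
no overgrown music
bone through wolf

The middle line: no(1) + overgrown(3) + music(2) = 6

6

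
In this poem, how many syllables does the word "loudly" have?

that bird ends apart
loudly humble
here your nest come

2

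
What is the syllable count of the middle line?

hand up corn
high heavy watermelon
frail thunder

The middle line: "high heavy watermelon": 1+2+4 = 7

7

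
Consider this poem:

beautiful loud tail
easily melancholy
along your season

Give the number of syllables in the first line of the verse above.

5

The first line: beautiful(3) + loud(1) + tail(1) = 5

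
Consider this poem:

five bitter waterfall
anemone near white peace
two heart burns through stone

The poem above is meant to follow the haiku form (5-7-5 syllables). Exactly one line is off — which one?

The first line

Line 1: five(1) + bitter(2) + waterfall(3) = 6 (expected 5)
Line 2: anemone(4) + near(1) + white(1) + peace(1) = 7 ✓
Line 3: two(1) + heart(1) + burns(1) + through(1) + stone(1) = 5 ✓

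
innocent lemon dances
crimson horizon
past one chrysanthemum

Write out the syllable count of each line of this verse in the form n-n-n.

Line 1: innocent(3) + lemon(2) + dances(2) = 7
Line 2: crimson(2) + horizon(3) = 5
Line 3: past(1) + one(1) + chrysanthemum(4) = 6

7-5-6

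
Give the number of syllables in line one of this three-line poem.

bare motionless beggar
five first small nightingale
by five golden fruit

Line one: bare(1) + motionless(3) + beggar(2) = 6

6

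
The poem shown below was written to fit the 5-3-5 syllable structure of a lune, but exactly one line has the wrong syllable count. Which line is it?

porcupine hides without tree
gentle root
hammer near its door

Line 1: porcupine(3) + hides(1) + without(2) + tree(1) = 7 (expected 5)
Line 2: gentle(2) + root(1) = 3 ✓
Line 3: hammer(2) + near(1) + its(1) + door(1) = 5 ✓

The first line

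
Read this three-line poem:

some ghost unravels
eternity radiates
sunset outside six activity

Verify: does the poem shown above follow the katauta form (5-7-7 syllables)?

Line 1: some(1) + ghost(1) + unravels(3) = 5 ✓
Line 2: eternity(4) + radiates(3) = 7 ✓
Line 3: sunset(2) + outside(2) + six(1) + activity(4) = 9 (expected 7)

No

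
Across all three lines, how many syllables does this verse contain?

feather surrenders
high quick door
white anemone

Line 1: feather (2), surrenders (3) → 5
Line 2: high (1), quick (1), door (1) → 3
Line 3: white (1), anemone (4) → 5
Total: 5 + 3 + 5 = 13

13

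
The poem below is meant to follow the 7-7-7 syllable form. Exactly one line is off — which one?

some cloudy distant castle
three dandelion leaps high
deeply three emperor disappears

Line 1: "some cloudy distant castle": 1+2+2+2 = 7 ✓
Line 2: "three dandelion leaps high": 1+4+1+1 = 7 ✓
Line 3: "deeply three emperor disappears": 2+1+3+3 = 9 (expected 7)

Line 3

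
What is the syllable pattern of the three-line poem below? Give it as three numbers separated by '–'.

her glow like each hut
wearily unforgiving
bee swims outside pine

Line 1: her (1), glow (1), like (1), each (1), hut (1) → 5
Line 2: wearily (3), unforgiving (4) → 7
Line 3: bee (1), swims (1), outside (2), pine (1) → 5

5–7–5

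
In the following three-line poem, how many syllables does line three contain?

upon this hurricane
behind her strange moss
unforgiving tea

5

Line three: unforgiving (4), tea (1) → 5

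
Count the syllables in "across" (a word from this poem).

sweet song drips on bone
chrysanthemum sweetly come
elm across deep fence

2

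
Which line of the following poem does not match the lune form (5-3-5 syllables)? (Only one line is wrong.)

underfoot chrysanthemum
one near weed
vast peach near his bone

The first line

Line 1: underfoot(3) + chrysanthemum(4) = 7 (expected 5)
Line 2: one(1) + near(1) + weed(1) = 3 ✓
Line 3: vast(1) + peach(1) + near(1) + his(1) + bone(1) = 5 ✓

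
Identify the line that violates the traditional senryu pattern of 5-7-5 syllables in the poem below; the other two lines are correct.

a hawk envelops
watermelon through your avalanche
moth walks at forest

Line 1: a (1), hawk (1), envelops (3) → 5 ✓
Line 2: watermelon (4), through (1), your (1), avalanche (3) → 9 (expected 7)
Line 3: moth (1), walks (1), at (1), forest (2) → 5 ✓

Line 2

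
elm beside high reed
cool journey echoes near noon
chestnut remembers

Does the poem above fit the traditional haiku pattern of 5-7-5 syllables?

Yes

Line 1: "elm beside high reed": 1+2+1+1 = 5 ✓
Line 2: "cool journey echoes near noon": 1+2+2+1+1 = 7 ✓
Line 3: "chestnut remembers": 2+3 = 5 ✓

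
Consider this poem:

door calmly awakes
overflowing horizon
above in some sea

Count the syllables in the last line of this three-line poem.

The last line: "above in some sea": 2+1+1+1 = 5

5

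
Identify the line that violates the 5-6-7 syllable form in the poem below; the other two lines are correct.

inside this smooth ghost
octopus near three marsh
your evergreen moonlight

Line 3

Line 1: inside(2) + this(1) + smooth(1) + ghost(1) = 5 ✓
Line 2: octopus(3) + near(1) + three(1) + marsh(1) = 6 ✓
Line 3: your(1) + evergreen(3) + moonlight(2) = 6 (expected 7)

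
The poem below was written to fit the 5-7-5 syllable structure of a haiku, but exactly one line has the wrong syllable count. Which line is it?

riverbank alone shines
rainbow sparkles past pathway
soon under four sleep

The first line

Line 1: riverbank(3) + alone(2) + shines(1) = 6 (expected 5)
Line 2: rainbow(2) + sparkles(2) + past(1) + pathway(2) = 7 ✓
Line 3: soon(1) + under(2) + four(1) + sleep(1) = 5 ✓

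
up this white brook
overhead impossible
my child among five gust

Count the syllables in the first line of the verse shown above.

The first line: "up this white brook": 1+1+1+1 = 4

4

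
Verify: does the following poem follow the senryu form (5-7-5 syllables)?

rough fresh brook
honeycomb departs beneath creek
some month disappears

No

Line 1: rough(1) + fresh(1) + brook(1) = 3 (expected 5)
Line 2: honeycomb(3) + departs(2) + beneath(2) + creek(1) = 8 (expected 7)
Line 3: some(1) + month(1) + disappears(3) = 5 ✓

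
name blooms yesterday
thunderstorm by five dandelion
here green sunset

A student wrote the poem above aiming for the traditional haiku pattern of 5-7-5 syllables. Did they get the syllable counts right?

Line 1: name (1), blooms (1), yesterday (3) → 5 ✓
Line 2: thunderstorm (3), by (1), five (1), dandelion (4) → 9 (expected 7)
Line 3: here (1), green (1), sunset (2) → 4 (expected 5)

No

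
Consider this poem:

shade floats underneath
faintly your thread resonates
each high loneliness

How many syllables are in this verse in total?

17

Line 1: "shade floats underneath": 1+1+3 = 5
Line 2: "faintly your thread resonates": 2+1+1+3 = 7
Line 3: "each high loneliness": 1+1+3 = 5
Total: 5 + 7 + 5 = 17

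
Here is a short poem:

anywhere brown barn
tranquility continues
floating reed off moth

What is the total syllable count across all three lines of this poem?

Line 1: "anywhere brown barn": 3+1+1 = 5
Line 2: "tranquility continues": 4+3 = 7
Line 3: "floating reed off moth": 2+1+1+1 = 5
Total: 5 + 7 + 5 = 17

17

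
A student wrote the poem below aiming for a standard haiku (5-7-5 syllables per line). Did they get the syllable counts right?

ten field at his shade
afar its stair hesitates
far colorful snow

Line 1: "ten field at his shade": 1+1+1+1+1 = 5 ✓
Line 2: "afar its stair hesitates": 2+1+1+3 = 7 ✓
Line 3: "far colorful snow": 1+3+1 = 5 ✓

Yes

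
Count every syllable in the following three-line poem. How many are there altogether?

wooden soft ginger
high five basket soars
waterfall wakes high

Line 1: wooden(2) + soft(1) + ginger(2) = 5
Line 2: high(1) + five(1) + basket(2) + soars(1) = 5
Line 3: waterfall(3) + wakes(1) + high(1) = 5
Total: 5 + 5 + 5 = 15

15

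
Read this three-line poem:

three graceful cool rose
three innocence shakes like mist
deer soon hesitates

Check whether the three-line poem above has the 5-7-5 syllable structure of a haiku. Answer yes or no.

Yes

Line 1: three(1) + graceful(2) + cool(1) + rose(1) = 5 ✓
Line 2: three(1) + innocence(3) + shakes(1) + like(1) + mist(1) = 7 ✓
Line 3: deer(1) + soon(1) + hesitates(3) = 5 ✓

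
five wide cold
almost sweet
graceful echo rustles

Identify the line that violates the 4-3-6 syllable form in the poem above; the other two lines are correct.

Line 1

Line 1: "five wide cold": 1+1+1 = 3 (expected 4)
Line 2: "almost sweet": 2+1 = 3 ✓
Line 3: "graceful echo rustles": 2+2+2 = 6 ✓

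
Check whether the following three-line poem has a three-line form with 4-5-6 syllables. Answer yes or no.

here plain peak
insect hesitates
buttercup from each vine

Line 1: "here plain peak": 1+1+1 = 3 (expected 4)
Line 2: "insect hesitates": 2+3 = 5 ✓
Line 3: "buttercup from each vine": 3+1+1+1 = 6 ✓

No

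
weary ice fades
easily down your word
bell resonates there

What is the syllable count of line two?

6

Line two: easily (3), down (1), your (1), word (1) → 6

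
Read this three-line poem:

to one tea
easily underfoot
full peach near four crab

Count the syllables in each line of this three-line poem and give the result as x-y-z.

Line 1: to(1) + one(1) + tea(1) = 3
Line 2: easily(3) + underfoot(3) = 6
Line 3: full(1) + peach(1) + near(1) + four(1) + crab(1) = 5

3-6-5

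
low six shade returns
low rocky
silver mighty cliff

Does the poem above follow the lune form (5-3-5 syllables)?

Line 1: low(1) + six(1) + shade(1) + returns(2) = 5 ✓
Line 2: low(1) + rocky(2) = 3 ✓
Line 3: silver(2) + mighty(2) + cliff(1) = 5 ✓

Yes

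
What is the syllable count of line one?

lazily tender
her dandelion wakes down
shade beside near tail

Line one: "lazily tender": 3+2 = 5

5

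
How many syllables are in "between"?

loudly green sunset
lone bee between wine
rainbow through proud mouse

"between" has 2 syllables.

2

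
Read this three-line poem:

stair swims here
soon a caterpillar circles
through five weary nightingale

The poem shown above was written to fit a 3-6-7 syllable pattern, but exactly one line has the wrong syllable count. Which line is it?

The second line

Line 1: stair (1), swims (1), here (1) → 3 ✓
Line 2: soon (1), a (1), caterpillar (4), circles (2) → 8 (expected 6)
Line 3: through (1), five (1), weary (2), nightingale (3) → 7 ✓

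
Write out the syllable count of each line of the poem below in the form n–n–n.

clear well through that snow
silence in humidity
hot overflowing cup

5–7–6

Line 1: "clear well through that snow": 1+1+1+1+1 = 5
Line 2: "silence in humidity": 2+1+4 = 7
Line 3: "hot overflowing cup": 1+4+1 = 6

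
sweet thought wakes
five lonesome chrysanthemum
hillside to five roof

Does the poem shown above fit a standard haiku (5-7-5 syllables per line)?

No

Line 1: sweet(1) + thought(1) + wakes(1) = 3 (expected 5)
Line 2: five(1) + lonesome(2) + chrysanthemum(4) = 7 ✓
Line 3: hillside(2) + to(1) + five(1) + roof(1) = 5 ✓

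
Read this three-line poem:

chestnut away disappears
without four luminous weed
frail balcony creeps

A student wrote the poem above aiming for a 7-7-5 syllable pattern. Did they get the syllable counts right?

Yes

Line 1: chestnut (2), away (2), disappears (3) → 7 ✓
Line 2: without (2), four (1), luminous (3), weed (1) → 7 ✓
Line 3: frail (1), balcony (3), creeps (1) → 5 ✓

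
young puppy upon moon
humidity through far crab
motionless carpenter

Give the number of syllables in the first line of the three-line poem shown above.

The first line: young(1) + puppy(2) + upon(2) + moon(1) = 6

6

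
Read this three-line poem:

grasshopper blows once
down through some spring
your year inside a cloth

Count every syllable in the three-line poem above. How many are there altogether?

Line 1: grasshopper(3) + blows(1) + once(1) = 5
Line 2: down(1) + through(1) + some(1) + spring(1) = 4
Line 3: your(1) + year(1) + inside(2) + a(1) + cloth(1) = 6
Total: 5 + 4 + 6 = 15

15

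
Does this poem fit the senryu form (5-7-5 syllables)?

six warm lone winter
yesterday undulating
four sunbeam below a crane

No

Line 1: "six warm lone winter": 1+1+1+2 = 5 ✓
Line 2: "yesterday undulating": 3+4 = 7 ✓
Line 3: "four sunbeam below a crane": 1+2+2+1+1 = 7 (expected 5)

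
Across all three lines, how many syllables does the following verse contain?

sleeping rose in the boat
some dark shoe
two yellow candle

14

Line 1: sleeping (2), rose (1), in (1), the (1), boat (1) → 6
Line 2: some (1), dark (1), shoe (1) → 3
Line 3: two (1), yellow (2), candle (2) → 5
Total: 6 + 3 + 5 = 14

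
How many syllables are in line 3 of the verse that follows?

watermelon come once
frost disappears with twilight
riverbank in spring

Line 3: riverbank(3) + in(1) + spring(1) = 5

5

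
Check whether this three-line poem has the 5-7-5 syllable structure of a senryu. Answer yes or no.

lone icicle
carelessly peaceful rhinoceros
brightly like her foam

No

Line 1: lone (1), icicle (3) → 4 (expected 5)
Line 2: carelessly (3), peaceful (2), rhinoceros (4) → 9 (expected 7)
Line 3: brightly (2), like (1), her (1), foam (1) → 5 ✓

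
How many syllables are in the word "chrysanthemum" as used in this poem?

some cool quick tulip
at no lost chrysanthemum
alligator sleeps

4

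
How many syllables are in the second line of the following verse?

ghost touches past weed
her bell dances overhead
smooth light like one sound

The second line: her (1), bell (1), dances (2), overhead (3) → 7

7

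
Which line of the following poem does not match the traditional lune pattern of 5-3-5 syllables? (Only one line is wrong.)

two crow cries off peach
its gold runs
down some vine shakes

The third line

Line 1: two(1) + crow(1) + cries(1) + off(1) + peach(1) = 5 ✓
Line 2: its(1) + gold(1) + runs(1) = 3 ✓
Line 3: down(1) + some(1) + vine(1) + shakes(1) = 4 (expected 5)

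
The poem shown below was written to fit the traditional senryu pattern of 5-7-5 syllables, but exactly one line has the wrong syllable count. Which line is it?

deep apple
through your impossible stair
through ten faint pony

The first line

Line 1: "deep apple": 1+2 = 3 (expected 5)
Line 2: "through your impossible stair": 1+1+4+1 = 7 ✓
Line 3: "through ten faint pony": 1+1+1+2 = 5 ✓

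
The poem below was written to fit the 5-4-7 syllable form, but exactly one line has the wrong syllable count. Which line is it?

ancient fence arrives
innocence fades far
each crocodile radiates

The second line

Line 1: ancient(2) + fence(1) + arrives(2) = 5 ✓
Line 2: innocence(3) + fades(1) + far(1) = 5 (expected 4)
Line 3: each(1) + crocodile(3) + radiates(3) = 7 ✓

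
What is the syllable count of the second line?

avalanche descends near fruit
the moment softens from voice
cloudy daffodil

The second line: "the moment softens from voice": 1+2+2+1+1 = 7

7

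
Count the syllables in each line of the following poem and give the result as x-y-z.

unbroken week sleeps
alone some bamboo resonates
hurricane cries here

Line 1: unbroken(3) + week(1) + sleeps(1) = 5
Line 2: alone(2) + some(1) + bamboo(2) + resonates(3) = 8
Line 3: hurricane(3) + cries(1) + here(1) = 5

5-8-5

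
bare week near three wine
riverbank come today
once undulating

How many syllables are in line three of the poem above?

Line three: "once undulating": 1+4 = 5

5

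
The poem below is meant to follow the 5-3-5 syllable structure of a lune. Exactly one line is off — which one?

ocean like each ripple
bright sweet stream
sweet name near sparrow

Line 1

Line 1: "ocean like each ripple": 2+1+1+2 = 6 (expected 5)
Line 2: "bright sweet stream": 1+1+1 = 3 ✓
Line 3: "sweet name near sparrow": 1+1+1+2 = 5 ✓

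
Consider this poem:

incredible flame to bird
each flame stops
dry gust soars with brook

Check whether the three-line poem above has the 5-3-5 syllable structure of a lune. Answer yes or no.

Line 1: incredible(4) + flame(1) + to(1) + bird(1) = 7 (expected 5)
Line 2: each(1) + flame(1) + stops(1) = 3 ✓
Line 3: dry(1) + gust(1) + soars(1) + with(1) + brook(1) = 5 ✓

No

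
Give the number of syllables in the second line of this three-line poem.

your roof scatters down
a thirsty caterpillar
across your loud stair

7

The second line: a (1), thirsty (2), caterpillar (4) → 7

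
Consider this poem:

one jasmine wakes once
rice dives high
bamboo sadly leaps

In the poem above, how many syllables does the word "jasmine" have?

"jasmine" has 2 syllables.

2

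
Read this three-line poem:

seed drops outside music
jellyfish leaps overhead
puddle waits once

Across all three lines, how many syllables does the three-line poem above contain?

17

Line 1: "seed drops outside music": 1+1+2+2 = 6
Line 2: "jellyfish leaps overhead": 3+1+3 = 7
Line 3: "puddle waits once": 2+1+1 = 4
Total: 6 + 7 + 4 = 17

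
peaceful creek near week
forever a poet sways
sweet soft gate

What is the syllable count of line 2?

Line 2: forever (3), a (1), poet (2), sways (1) → 7

7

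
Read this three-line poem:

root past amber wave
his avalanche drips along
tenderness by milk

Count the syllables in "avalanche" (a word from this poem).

3

"avalanche" has 3 syllables.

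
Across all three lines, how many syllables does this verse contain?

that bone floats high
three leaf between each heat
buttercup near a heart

Line 1: "that bone floats high": 1+1+1+1 = 4
Line 2: "three leaf between each heat": 1+1+2+1+1 = 6
Line 3: "buttercup near a heart": 3+1+1+1 = 6
Total: 4 + 6 + 6 = 16

16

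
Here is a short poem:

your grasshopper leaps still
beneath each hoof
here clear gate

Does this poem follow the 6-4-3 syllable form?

Line 1: your (1), grasshopper (3), leaps (1), still (1) → 6 ✓
Line 2: beneath (2), each (1), hoof (1) → 4 ✓
Line 3: here (1), clear (1), gate (1) → 3 ✓

Yes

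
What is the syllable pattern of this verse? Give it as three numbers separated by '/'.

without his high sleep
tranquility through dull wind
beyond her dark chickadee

5/7/7

Line 1: "without his high sleep": 2+1+1+1 = 5
Line 2: "tranquility through dull wind": 4+1+1+1 = 7
Line 3: "beyond her dark chickadee": 2+1+1+3 = 7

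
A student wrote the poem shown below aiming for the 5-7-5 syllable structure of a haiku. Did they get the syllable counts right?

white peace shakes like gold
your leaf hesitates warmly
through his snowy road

Yes

Line 1: "white peace shakes like gold": 1+1+1+1+1 = 5 ✓
Line 2: "your leaf hesitates warmly": 1+1+3+2 = 7 ✓
Line 3: "through his snowy road": 1+1+2+1 = 5 ✓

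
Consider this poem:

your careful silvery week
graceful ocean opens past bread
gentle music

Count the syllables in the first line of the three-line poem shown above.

7

The first line: "your careful silvery week": 1+2+3+1 = 7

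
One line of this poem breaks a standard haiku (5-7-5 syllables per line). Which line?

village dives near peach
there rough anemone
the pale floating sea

Line 1: village (2), dives (1), near (1), peach (1) → 5 ✓
Line 2: there (1), rough (1), anemone (4) → 6 (expected 7)
Line 3: the (1), pale (1), floating (2), sea (1) → 5 ✓

Line 2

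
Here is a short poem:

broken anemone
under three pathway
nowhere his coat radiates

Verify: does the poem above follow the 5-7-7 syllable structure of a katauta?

Line 1: "broken anemone": 2+4 = 6 (expected 5)
Line 2: "under three pathway": 2+1+2 = 5 (expected 7)
Line 3: "nowhere his coat radiates": 2+1+1+3 = 7 ✓

No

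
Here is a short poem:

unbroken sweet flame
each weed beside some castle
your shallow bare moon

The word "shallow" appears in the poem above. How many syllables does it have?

2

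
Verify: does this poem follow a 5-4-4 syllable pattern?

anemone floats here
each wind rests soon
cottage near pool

Line 1: anemone(4) + floats(1) + here(1) = 6 (expected 5)
Line 2: each(1) + wind(1) + rests(1) + soon(1) = 4 ✓
Line 3: cottage(2) + near(1) + pool(1) = 4 ✓

No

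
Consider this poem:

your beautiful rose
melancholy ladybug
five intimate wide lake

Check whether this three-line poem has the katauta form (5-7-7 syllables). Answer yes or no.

No

Line 1: your(1) + beautiful(3) + rose(1) = 5 ✓
Line 2: melancholy(4) + ladybug(3) = 7 ✓
Line 3: five(1) + intimate(3) + wide(1) + lake(1) = 6 (expected 7)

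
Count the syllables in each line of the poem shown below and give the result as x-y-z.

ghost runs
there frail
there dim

2-2-2

Line 1: ghost(1) + runs(1) = 2
Line 2: there(1) + frail(1) = 2
Line 3: there(1) + dim(1) = 2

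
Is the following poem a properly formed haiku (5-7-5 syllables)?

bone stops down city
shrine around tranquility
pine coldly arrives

Yes

Line 1: bone (1), stops (1), down (1), city (2) → 5 ✓
Line 2: shrine (1), around (2), tranquility (4) → 7 ✓
Line 3: pine (1), coldly (2), arrives (2) → 5 ✓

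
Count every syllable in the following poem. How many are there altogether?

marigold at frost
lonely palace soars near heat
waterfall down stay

Line 1: marigold(3) + at(1) + frost(1) = 5
Line 2: lonely(2) + palace(2) + soars(1) + near(1) + heat(1) = 7
Line 3: waterfall(3) + down(1) + stay(1) = 5
Total: 5 + 7 + 5 = 17

17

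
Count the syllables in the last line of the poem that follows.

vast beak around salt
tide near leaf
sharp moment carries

The last line: "sharp moment carries": 1+2+2 = 5

5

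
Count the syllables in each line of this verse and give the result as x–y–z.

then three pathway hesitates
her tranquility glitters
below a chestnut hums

7–7–6

Line 1: "then three pathway hesitates": 1+1+2+3 = 7
Line 2: "her tranquility glitters": 1+4+2 = 7
Line 3: "below a chestnut hums": 2+1+2+1 = 6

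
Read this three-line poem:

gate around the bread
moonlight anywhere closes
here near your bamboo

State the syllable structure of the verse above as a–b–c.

Line 1: "gate around the bread": 1+2+1+1 = 5
Line 2: "moonlight anywhere closes": 2+3+2 = 7
Line 3: "here near your bamboo": 1+1+1+2 = 5

5–7–5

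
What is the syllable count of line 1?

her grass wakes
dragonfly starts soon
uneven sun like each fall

Line 1: "her grass wakes": 1+1+1 = 3

3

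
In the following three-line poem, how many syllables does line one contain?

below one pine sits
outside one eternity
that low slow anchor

5

Line one: "below one pine sits": 2+1+1+1 = 5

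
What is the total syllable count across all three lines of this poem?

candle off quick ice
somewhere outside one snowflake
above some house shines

17

Line 1: candle(2) + off(1) + quick(1) + ice(1) = 5
Line 2: somewhere(2) + outside(2) + one(1) + snowflake(2) = 7
Line 3: above(2) + some(1) + house(1) + shines(1) = 5
Total: 5 + 7 + 5 = 17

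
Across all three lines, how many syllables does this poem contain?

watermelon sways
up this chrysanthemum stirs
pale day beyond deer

17

Line 1: watermelon (4), sways (1) → 5
Line 2: up (1), this (1), chrysanthemum (4), stirs (1) → 7
Line 3: pale (1), day (1), beyond (2), deer (1) → 5
Total: 5 + 7 + 5 = 17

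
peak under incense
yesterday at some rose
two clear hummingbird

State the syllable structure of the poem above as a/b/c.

5/6/5

Line 1: "peak under incense": 1+2+2 = 5
Line 2: "yesterday at some rose": 3+1+1+1 = 6
Line 3: "two clear hummingbird": 1+1+3 = 5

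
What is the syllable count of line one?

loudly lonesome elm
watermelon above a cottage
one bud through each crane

5

Line one: loudly (2), lonesome (2), elm (1) → 5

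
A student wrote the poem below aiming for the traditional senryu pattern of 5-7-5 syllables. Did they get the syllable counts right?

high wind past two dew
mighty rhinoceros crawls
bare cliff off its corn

Line 1: high (1), wind (1), past (1), two (1), dew (1) → 5 ✓
Line 2: mighty (2), rhinoceros (4), crawls (1) → 7 ✓
Line 3: bare (1), cliff (1), off (1), its (1), corn (1) → 5 ✓

Yes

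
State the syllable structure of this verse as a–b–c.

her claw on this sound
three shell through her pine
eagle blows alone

Line 1: her(1) + claw(1) + on(1) + this(1) + sound(1) = 5
Line 2: three(1) + shell(1) + through(1) + her(1) + pine(1) = 5
Line 3: eagle(2) + blows(1) + alone(2) = 5

5–5–5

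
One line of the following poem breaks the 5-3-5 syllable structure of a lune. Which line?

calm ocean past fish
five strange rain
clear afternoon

Line 3

Line 1: "calm ocean past fish": 1+2+1+1 = 5 ✓
Line 2: "five strange rain": 1+1+1 = 3 ✓
Line 3: "clear afternoon": 1+3 = 4 (expected 5)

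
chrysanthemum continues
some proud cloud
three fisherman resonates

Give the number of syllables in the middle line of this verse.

3

The middle line: "some proud cloud": 1+1+1 = 3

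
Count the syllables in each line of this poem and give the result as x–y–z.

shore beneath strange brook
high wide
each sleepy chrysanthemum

Line 1: shore(1) + beneath(2) + strange(1) + brook(1) = 5
Line 2: high(1) + wide(1) = 2
Line 3: each(1) + sleepy(2) + chrysanthemum(4) = 7

5–2–7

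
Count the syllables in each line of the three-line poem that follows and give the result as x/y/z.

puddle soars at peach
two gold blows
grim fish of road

5/3/4

Line 1: puddle (2), soars (1), at (1), peach (1) → 5
Line 2: two (1), gold (1), blows (1) → 3
Line 3: grim (1), fish (1), of (1), road (1) → 4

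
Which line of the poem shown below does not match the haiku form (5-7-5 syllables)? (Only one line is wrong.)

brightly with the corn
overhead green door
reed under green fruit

Line 1: brightly(2) + with(1) + the(1) + corn(1) = 5 ✓
Line 2: overhead(3) + green(1) + door(1) = 5 (expected 7)
Line 3: reed(1) + under(2) + green(1) + fruit(1) = 5 ✓

The second line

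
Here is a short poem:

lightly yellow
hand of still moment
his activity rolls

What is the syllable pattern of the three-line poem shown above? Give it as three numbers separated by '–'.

Line 1: lightly(2) + yellow(2) = 4
Line 2: hand(1) + of(1) + still(1) + moment(2) = 5
Line 3: his(1) + activity(4) + rolls(1) = 6

4–5–6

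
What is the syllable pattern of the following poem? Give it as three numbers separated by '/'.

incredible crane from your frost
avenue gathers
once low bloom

Line 1: incredible (4), crane (1), from (1), your (1), frost (1) → 8
Line 2: avenue (3), gathers (2) → 5
Line 3: once (1), low (1), bloom (1) → 3

8/5/3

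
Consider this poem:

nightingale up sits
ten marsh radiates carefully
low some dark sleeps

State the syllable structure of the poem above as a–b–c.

Line 1: "nightingale up sits": 3+1+1 = 5
Line 2: "ten marsh radiates carefully": 1+1+3+3 = 8
Line 3: "low some dark sleeps": 1+1+1+1 = 4

5–8–4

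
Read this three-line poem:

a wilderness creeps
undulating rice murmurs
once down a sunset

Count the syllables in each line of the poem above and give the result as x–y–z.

Line 1: a(1) + wilderness(3) + creeps(1) = 5
Line 2: undulating(4) + rice(1) + murmurs(2) = 7
Line 3: once(1) + down(1) + a(1) + sunset(2) = 5

5–7–5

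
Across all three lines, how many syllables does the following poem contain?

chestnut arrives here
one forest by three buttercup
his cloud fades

16

Line 1: chestnut(2) + arrives(2) + here(1) = 5
Line 2: one(1) + forest(2) + by(1) + three(1) + buttercup(3) = 8
Line 3: his(1) + cloud(1) + fades(1) = 3
Total: 5 + 8 + 3 = 16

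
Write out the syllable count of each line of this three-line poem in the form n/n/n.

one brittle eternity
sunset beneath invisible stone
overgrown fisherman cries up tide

7/9/9

Line 1: one (1), brittle (2), eternity (4) → 7
Line 2: sunset (2), beneath (2), invisible (4), stone (1) → 9
Line 3: overgrown (3), fisherman (3), cries (1), up (1), tide (1) → 9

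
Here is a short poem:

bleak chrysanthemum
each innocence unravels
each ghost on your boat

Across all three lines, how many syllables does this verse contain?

17

Line 1: bleak (1), chrysanthemum (4) → 5
Line 2: each (1), innocence (3), unravels (3) → 7
Line 3: each (1), ghost (1), on (1), your (1), boat (1) → 5
Total: 5 + 7 + 5 = 17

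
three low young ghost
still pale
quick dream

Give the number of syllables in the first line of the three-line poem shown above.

The first line: "three low young ghost": 1+1+1+1 = 4

4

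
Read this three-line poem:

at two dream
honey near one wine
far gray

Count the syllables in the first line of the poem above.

The first line: at(1) + two(1) + dream(1) = 3

3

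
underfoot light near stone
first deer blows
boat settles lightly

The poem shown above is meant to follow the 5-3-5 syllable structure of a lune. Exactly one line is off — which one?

Line 1: underfoot(3) + light(1) + near(1) + stone(1) = 6 (expected 5)
Line 2: first(1) + deer(1) + blows(1) = 3 ✓
Line 3: boat(1) + settles(2) + lightly(2) = 5 ✓

The first line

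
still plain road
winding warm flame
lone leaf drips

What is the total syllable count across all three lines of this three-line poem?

10

Line 1: still (1), plain (1), road (1) → 3
Line 2: winding (2), warm (1), flame (1) → 4
Line 3: lone (1), leaf (1), drips (1) → 3
Total: 3 + 4 + 3 = 10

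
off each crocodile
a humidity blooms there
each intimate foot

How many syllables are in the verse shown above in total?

Line 1: off (1), each (1), crocodile (3) → 5
Line 2: a (1), humidity (4), blooms (1), there (1) → 7
Line 3: each (1), intimate (3), foot (1) → 5
Total: 5 + 7 + 5 = 17

17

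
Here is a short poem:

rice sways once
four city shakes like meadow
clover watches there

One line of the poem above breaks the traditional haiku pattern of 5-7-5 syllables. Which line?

Line 1: rice(1) + sways(1) + once(1) = 3 (expected 5)
Line 2: four(1) + city(2) + shakes(1) + like(1) + meadow(2) = 7 ✓
Line 3: clover(2) + watches(2) + there(1) = 5 ✓

The first line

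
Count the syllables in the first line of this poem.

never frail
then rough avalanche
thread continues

The first line: never (2), frail (1) → 3

3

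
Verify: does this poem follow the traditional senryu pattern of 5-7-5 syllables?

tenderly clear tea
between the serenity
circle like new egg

Yes

Line 1: tenderly (3), clear (1), tea (1) → 5 ✓
Line 2: between (2), the (1), serenity (4) → 7 ✓
Line 3: circle (2), like (1), new (1), egg (1) → 5 ✓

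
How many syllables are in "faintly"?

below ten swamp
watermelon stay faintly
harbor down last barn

2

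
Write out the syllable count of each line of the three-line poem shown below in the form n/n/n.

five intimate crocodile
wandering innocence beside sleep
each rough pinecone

7/9/4

Line 1: "five intimate crocodile": 1+3+3 = 7
Line 2: "wandering innocence beside sleep": 3+3+2+1 = 9
Line 3: "each rough pinecone": 1+1+2 = 4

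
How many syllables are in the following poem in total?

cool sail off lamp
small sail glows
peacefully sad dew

Line 1: "cool sail off lamp": 1+1+1+1 = 4
Line 2: "small sail glows": 1+1+1 = 3
Line 3: "peacefully sad dew": 3+1+1 = 5
Total: 4 + 3 + 5 = 12

12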